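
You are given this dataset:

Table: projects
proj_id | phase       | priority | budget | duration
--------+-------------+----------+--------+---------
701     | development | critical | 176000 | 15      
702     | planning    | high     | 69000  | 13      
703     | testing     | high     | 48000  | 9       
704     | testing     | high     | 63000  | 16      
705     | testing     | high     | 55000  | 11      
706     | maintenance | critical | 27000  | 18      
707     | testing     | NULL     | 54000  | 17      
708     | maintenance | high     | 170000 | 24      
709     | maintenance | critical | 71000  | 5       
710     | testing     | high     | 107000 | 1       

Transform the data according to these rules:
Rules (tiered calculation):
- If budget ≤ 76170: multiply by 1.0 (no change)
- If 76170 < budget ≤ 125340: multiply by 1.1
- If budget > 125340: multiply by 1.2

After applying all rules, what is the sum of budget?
919900.0

Step 1: Tier 1 (budget ≤ 76170): 7 records, sum = 387000 × 1.0 = 387000.0
Step 2: Tier 2 (76170 < budget ≤ 125340): 1 records, sum = 107000 × 1.1 = 117700.0
Step 3: Tier 3 (budget > 125340): 2 records, sum = 346000 × 1.2 = 415200.0
Step 4: Final sum = 387000.0 + 117700.0 + 415200.0 = 919900.0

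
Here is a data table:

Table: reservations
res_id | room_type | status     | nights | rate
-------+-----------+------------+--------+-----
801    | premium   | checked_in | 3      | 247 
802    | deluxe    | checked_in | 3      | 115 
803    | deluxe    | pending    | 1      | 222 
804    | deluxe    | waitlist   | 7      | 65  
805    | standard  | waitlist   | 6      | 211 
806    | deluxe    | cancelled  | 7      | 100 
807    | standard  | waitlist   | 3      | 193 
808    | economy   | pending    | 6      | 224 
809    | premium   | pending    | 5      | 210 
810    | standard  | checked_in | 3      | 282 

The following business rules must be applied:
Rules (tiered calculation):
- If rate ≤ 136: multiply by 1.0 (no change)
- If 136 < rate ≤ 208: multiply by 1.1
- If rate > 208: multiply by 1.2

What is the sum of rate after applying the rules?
2167.5

Step 1: Tier 1 (rate ≤ 136): 3 records, sum = 280 × 1.0 = 280.0
Step 2: Tier 2 (136 < rate ≤ 208): 1 records, sum = 193 × 1.1 = 212.3
Step 3: Tier 3 (rate > 208): 6 records, sum = 1396 × 1.2 = 1675.2
Step 4: Final sum = 280.0 + 212.3 + 1675.2 = 2167.5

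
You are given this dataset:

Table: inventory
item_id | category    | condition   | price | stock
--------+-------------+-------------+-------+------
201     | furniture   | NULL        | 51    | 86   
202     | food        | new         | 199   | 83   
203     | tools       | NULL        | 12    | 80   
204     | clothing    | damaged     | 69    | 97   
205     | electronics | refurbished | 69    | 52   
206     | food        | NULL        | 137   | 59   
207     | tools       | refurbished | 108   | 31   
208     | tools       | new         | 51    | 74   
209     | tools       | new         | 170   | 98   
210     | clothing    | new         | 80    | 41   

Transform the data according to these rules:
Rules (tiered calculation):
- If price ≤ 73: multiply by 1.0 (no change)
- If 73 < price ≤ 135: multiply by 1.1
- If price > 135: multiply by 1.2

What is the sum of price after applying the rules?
1066.0

Step 1: Tier 1 (price ≤ 73): 5 records, sum = 252 × 1.0 = 252.0
Step 2: Tier 2 (73 < price ≤ 135): 2 records, sum = 188 × 1.1 = 206.8
Step 3: Tier 3 (price > 135): 3 records, sum = 506 × 1.2 = 607.2
Step 4: Final sum = 252.0 + 206.8 + 607.2 = 1066.0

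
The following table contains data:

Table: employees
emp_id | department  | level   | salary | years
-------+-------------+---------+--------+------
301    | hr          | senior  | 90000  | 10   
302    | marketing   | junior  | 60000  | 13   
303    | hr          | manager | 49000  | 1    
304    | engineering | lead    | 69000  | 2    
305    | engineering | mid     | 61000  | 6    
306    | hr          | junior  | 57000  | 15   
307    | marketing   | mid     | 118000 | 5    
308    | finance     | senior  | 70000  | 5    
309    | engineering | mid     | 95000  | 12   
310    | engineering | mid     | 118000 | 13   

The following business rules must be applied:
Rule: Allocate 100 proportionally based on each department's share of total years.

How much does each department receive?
engineering: 40.24, finance: 6.1, hr: 31.71, marketing: 21.95

Step 1: Calculate total years = 82
Step 2: Calculate each department's proportion:
  engineering: 33/82 = 40.24% → 40.24
  finance: 5/82 = 6.10% → 6.1
  hr: 26/82 = 31.71% → 31.71
  marketing: 18/82 = 21.95% → 21.95
Step 3: Verify: sum of allocations ≈ 100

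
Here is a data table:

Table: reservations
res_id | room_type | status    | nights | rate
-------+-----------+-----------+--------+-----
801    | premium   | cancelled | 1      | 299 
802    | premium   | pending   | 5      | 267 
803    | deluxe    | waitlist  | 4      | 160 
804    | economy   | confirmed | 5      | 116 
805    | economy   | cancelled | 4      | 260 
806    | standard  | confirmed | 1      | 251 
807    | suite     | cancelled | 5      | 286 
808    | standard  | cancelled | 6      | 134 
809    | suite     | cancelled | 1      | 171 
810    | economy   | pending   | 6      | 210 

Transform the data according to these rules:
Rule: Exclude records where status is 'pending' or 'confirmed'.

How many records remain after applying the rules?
6

Step 1: Count records to exclude
  - 2 (pending) + 2 (confirmed) = 4 records
Step 2: Total records: 10
Step 3: Remaining = 10 - 4 = 6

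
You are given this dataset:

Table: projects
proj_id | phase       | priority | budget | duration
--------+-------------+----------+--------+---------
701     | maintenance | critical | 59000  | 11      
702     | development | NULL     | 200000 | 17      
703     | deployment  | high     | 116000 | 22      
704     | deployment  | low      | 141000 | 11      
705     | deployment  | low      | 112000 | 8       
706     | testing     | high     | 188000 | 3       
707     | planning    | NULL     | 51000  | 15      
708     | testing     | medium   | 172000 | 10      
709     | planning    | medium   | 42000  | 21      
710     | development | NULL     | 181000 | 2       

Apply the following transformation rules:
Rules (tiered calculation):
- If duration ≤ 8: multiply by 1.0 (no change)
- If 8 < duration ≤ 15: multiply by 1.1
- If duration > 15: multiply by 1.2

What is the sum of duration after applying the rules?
136.7

Step 1: Tier 1 (duration ≤ 8): 3 records, sum = 13 × 1.0 = 13.0
Step 2: Tier 2 (8 < duration ≤ 15): 4 records, sum = 47 × 1.1 = 51.7
Step 3: Tier 3 (duration > 15): 3 records, sum = 60 × 1.2 = 72.0
Step 4: Final sum = 13.0 + 51.7 + 72.0 = 136.7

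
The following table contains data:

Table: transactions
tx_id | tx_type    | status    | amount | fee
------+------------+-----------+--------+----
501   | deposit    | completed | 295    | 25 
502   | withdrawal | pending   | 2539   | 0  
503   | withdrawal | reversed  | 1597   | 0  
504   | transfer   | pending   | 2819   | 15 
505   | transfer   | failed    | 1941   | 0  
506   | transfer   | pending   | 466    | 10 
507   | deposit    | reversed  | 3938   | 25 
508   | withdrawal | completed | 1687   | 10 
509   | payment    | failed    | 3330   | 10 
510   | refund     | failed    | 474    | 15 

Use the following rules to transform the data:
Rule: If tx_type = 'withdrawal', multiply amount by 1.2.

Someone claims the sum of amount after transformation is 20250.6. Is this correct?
Yes, the result is correct.

Step 1: Calculate the correct sum after transformation
Step 2: Apply multiplier 1.2 to records where tx_type = 'withdrawal'
Step 3: Correct result = 20250.6
Step 4: Claimed result = 20250.6
Step 5: 20250.6 = 20250.6 ✓
Conclusion: The claimed result is correct.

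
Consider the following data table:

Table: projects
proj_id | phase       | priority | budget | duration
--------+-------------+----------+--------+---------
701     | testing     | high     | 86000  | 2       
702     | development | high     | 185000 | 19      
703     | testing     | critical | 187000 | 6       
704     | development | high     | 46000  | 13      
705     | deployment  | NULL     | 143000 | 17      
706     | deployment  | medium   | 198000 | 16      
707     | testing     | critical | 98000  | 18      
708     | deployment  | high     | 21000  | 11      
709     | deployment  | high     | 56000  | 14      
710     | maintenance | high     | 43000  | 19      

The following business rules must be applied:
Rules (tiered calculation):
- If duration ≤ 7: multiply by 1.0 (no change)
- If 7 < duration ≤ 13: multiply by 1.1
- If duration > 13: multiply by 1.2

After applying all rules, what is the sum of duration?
158.0

Step 1: Tier 1 (duration ≤ 7): 2 records, sum = 8 × 1.0 = 8.0
Step 2: Tier 2 (7 < duration ≤ 13): 2 records, sum = 24 × 1.1 = 26.4
Step 3: Tier 3 (duration > 13): 6 records, sum = 103 × 1.2 = 123.6
Step 4: Final sum = 8.0 + 26.4 + 123.6 = 158.0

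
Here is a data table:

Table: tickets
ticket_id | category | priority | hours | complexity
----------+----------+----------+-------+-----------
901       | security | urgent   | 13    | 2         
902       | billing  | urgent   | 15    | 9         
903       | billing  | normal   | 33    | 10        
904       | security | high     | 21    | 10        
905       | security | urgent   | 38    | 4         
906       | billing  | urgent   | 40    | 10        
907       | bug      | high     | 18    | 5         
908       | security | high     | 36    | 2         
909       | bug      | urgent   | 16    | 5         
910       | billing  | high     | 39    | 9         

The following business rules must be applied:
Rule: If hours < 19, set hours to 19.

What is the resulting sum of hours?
283

Step 1: 4 records have hours < 19
Step 2: These records originally summed to 62
Step 3: After setting to minimum: 4 × 19 = 76
Step 4: Unaffected records sum: 207
Step 5: Final sum = 76 + 207 = 283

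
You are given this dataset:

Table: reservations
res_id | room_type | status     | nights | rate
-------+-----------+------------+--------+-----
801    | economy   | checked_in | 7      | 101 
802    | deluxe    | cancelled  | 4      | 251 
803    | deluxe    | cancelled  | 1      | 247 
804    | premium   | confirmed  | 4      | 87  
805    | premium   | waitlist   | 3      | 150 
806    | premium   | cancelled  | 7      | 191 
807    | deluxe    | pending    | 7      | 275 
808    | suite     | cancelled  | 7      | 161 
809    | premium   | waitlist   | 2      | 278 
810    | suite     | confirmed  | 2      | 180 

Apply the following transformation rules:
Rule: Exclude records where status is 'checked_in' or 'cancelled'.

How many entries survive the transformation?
5

Step 1: Count records to exclude
  - 1 (checked_in) + 4 (cancelled) = 5 records
Step 2: Total records: 10
Step 3: Remaining = 10 - 5 = 5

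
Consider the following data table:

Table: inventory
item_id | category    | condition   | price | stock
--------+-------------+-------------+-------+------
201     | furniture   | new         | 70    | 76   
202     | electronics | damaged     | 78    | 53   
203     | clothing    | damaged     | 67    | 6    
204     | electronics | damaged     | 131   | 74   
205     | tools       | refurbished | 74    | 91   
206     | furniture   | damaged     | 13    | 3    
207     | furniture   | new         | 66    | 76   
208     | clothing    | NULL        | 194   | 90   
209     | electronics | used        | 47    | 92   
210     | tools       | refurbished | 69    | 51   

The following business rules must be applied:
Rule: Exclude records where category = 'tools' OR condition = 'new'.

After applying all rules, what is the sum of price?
530

Step 1: Find records where category = 'tools' OR condition = 'new'
Step 2: 4 records match, summing to 279
Step 3: Original sum: 809
Step 4: Remaining sum = 809 - 279 = 530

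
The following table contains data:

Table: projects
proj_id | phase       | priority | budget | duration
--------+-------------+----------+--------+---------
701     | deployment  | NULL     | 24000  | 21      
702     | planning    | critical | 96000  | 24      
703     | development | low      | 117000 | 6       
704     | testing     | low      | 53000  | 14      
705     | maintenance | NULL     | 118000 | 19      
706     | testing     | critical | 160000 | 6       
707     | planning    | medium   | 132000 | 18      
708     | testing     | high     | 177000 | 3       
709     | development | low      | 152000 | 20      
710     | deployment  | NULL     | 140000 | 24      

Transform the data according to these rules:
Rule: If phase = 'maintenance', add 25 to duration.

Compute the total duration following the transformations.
180

Step 1: Count records where phase = 'maintenance': 1
Step 2: Total bonus added: 1 × 25 = 25
Step 3: Original sum of duration: 155
Step 4: Final sum = 155 + 25 = 180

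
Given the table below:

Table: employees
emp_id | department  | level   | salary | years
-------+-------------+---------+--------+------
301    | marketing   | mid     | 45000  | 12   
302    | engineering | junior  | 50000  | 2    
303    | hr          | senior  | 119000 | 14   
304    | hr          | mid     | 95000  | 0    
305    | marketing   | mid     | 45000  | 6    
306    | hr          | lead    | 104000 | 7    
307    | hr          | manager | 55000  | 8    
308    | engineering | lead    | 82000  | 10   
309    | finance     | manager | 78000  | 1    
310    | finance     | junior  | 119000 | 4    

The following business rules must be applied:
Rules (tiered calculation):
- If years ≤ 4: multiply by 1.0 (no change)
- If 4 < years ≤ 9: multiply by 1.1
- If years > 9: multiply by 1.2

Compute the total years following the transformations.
73.3

Step 1: Tier 1 (years ≤ 4): 4 records, sum = 7 × 1.0 = 7.0
Step 2: Tier 2 (4 < years ≤ 9): 3 records, sum = 21 × 1.1 = 23.1
Step 3: Tier 3 (years > 9): 3 records, sum = 36 × 1.2 = 43.2
Step 4: Final sum = 7.0 + 23.1 + 43.2 = 73.3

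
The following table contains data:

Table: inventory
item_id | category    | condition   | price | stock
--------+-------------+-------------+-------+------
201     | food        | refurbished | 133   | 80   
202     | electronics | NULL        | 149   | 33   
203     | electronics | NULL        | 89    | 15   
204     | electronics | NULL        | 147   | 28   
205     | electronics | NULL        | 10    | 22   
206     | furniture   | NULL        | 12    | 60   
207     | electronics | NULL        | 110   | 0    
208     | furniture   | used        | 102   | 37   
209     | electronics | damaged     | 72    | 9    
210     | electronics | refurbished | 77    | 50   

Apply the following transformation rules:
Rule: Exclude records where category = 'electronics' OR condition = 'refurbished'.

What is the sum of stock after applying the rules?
97

Step 1: Find records where category = 'electronics' OR condition = 'refurbished'
Step 2: 8 records match, summing to 237
Step 3: Original sum: 334
Step 4: Remaining sum = 334 - 237 = 97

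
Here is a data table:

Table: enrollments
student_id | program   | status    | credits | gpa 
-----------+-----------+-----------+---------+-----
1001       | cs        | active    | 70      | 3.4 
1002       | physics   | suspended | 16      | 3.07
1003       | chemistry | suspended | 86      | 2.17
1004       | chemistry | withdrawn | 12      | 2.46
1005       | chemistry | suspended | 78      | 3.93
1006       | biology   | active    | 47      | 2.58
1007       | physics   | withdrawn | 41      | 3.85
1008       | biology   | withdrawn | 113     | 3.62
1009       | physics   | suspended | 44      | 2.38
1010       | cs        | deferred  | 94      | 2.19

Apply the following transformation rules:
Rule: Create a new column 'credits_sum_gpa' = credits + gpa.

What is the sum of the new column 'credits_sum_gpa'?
630.65

Step 1: For each record, compute credits + gpa
Example calculations:
  70 + 3.4 = 73.4
  16 + 3.07 = 19.07
  86 + 2.17 = 88.17
  ...
Step 2: Sum all derived values
Step 3: Total = 630.65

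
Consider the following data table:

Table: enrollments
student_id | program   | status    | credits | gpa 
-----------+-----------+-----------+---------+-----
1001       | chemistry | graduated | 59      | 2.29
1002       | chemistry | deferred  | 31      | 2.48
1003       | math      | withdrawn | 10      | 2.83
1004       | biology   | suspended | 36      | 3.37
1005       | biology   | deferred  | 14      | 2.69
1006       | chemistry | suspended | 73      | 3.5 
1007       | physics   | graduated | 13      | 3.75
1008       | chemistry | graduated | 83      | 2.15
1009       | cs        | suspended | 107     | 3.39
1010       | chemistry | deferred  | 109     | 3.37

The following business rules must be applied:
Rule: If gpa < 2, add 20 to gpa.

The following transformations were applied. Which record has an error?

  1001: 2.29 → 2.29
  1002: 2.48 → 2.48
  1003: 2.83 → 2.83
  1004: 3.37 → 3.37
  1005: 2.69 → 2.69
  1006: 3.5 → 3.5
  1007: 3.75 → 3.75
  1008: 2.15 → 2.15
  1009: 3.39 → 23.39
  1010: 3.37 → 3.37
Record 1009 has an error. The correct transformed value should be 3.39, not 23.39.

Step 1: Check each record against the rule
Step 2: Record 1009 has gpa = 3.39
Step 3: Since 3.39 >= 2, the bonus should not have been applied
Step 4: Correct value = 3.39, but claimed value = 23.39
Conclusion: Record 1009 has the error.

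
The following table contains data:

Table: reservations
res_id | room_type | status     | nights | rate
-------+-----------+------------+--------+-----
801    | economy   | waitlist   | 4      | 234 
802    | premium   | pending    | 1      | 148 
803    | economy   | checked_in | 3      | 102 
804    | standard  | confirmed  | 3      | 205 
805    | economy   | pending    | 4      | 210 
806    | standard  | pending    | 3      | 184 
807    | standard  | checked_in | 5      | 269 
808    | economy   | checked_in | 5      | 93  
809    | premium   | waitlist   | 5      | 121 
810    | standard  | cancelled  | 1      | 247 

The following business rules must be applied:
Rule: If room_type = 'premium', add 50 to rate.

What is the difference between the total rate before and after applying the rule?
100

Step 1: Original sum of rate = 1813
Step 2: 2 records have room_type = 'premium'
Step 3: Each affected record changes by 50
Step 4: Total change = 2 × 50 = 100
Step 5: New sum = 1813 + 100 = 1913
Step 6: Difference = |1913 - 1813| = 100
        (Sum increased by 100)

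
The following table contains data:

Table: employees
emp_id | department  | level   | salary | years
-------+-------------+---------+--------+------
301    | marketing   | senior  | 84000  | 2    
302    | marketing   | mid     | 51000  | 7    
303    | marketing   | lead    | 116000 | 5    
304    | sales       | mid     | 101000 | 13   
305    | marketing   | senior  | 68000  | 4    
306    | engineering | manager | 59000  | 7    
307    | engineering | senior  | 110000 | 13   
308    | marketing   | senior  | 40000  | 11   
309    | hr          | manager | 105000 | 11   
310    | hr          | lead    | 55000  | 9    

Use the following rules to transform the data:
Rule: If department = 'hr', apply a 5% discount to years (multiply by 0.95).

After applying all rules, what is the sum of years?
81.0

Step 1: Records with department = 'hr' have total years = 20
Step 2: Apply multiplier: 20 × 0.95 = 19.0
Step 3: Other records total: 62
Step 4: Final sum = 19.0 + 62 = 81.0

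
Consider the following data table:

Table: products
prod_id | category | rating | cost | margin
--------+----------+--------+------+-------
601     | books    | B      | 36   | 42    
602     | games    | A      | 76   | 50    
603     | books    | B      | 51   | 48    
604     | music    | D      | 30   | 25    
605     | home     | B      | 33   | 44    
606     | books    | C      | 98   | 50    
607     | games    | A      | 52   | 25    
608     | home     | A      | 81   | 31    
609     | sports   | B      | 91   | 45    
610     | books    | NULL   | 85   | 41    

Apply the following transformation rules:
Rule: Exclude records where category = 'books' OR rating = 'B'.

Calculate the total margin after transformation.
131

Step 1: Find records where category = 'books' OR rating = 'B'
Step 2: 6 records match, summing to 270
Step 3: Original sum: 401
Step 4: Remaining sum = 401 - 270 = 131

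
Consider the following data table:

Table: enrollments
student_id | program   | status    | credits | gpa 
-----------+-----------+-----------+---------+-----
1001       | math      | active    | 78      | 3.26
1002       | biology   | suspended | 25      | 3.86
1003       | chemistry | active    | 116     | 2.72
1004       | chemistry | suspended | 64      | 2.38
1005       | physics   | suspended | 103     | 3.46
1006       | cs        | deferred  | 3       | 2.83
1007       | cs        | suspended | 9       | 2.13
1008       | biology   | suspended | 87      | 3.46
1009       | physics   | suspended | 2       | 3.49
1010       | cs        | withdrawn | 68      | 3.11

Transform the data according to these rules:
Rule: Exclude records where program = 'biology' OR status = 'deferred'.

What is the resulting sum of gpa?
20.55

Step 1: Find records where program = 'biology' OR status = 'deferred'
Step 2: 3 records match, summing to 10.15
Step 3: Original sum: 30.7
Step 4: Remaining sum = 30.7 - 10.15 = 20.55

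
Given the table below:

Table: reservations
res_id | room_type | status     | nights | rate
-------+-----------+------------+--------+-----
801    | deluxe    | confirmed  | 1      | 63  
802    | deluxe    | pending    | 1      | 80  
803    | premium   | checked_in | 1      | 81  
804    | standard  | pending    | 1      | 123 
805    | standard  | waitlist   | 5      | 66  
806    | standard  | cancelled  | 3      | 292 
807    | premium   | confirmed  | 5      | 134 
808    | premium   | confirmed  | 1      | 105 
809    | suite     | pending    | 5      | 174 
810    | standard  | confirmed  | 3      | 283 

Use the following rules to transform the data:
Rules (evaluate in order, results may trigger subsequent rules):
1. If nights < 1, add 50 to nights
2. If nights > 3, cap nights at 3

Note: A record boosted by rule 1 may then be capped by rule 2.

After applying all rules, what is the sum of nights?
20

Step 1: Apply rule 1 to records with nights < 1
  - 0 records get bonus of 50
  - Of these, 0 records then exceed 3 and get capped
Step 2: Apply rule 2 to records with nights > 3
  - 3 records (original) are capped
Step 3: Calculate final sum = 20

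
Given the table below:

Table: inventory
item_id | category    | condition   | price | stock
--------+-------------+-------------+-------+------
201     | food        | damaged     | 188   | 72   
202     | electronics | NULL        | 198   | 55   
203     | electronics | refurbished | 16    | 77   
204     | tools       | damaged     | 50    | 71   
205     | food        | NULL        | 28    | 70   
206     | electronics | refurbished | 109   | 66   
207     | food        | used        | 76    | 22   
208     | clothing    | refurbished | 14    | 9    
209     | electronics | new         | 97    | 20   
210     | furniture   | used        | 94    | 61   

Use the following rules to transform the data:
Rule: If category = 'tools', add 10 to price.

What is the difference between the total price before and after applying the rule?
10

Step 1: Original sum of price = 870
Step 2: 1 records have category = 'tools'
Step 3: Each affected record changes by 10
Step 4: Total change = 1 × 10 = 10
Step 5: New sum = 870 + 10 = 880
Step 6: Difference = |880 - 870| = 10
        (Sum increased by 10)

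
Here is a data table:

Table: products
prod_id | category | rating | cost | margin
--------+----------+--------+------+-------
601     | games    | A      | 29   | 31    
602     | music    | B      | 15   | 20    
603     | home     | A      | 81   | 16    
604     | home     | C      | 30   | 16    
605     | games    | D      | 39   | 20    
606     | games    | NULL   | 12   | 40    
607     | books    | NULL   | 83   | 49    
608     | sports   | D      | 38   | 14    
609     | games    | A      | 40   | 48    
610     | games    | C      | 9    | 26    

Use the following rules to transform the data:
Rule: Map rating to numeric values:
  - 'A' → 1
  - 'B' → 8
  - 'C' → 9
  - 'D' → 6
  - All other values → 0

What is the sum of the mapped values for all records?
41

Step 1: Apply mapping to each record
Step 2: Count by status:
  'A': 3 records × 1 = 3
  'B': 1 records × 8 = 8
  'C': 2 records × 9 = 18
  'D': 2 records × 6 = 12
Step 3: Sum all mapped values = 41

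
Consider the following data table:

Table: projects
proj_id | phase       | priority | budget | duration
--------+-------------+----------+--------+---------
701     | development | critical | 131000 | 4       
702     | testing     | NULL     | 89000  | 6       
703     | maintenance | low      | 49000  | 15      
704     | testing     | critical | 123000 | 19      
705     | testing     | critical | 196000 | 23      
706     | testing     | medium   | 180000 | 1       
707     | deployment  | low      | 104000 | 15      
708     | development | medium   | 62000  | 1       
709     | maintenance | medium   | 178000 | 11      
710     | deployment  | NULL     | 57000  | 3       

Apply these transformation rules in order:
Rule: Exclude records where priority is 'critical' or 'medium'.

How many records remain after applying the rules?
4

Step 1: Count records to exclude
  - 3 (critical) + 3 (medium) = 6 records
Step 2: Total records: 10
Step 3: Remaining = 10 - 6 = 4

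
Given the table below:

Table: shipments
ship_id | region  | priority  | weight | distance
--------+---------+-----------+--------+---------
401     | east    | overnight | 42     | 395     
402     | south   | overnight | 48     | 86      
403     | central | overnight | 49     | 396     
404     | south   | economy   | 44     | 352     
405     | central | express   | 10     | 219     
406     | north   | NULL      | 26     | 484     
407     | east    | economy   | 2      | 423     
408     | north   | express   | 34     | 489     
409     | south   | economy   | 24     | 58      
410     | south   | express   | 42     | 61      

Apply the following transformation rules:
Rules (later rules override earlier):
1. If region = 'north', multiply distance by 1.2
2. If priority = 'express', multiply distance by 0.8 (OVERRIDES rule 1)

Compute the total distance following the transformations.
2906.0

Step 1: Rule 2 takes priority for records with priority = 'express'
  - 3 records: 769 × 0.8 = 615.2
Step 2: Rule 1 applies to remaining records with region = 'north'
  - 1 records: 484 × 1.2 = 580.8
Step 3: Other records unchanged: 1710
Step 4: Final sum = 615.2 + 580.8 + 1710 = 2906.0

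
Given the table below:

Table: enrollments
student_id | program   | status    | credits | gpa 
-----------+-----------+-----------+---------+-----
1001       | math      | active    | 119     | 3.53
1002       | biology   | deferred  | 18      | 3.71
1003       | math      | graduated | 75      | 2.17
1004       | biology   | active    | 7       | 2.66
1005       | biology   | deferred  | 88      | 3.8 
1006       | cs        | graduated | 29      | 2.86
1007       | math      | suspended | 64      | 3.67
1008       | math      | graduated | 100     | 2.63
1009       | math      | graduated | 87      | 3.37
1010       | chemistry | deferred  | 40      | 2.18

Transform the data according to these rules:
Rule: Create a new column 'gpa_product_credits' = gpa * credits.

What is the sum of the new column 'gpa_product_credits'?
1963.83

Step 1: For each record, compute gpa * credits
Example calculations:
  3.53 * 119 = 420.07
  3.71 * 18 = 66.78
  2.17 * 75 = 162.75
  ...
Step 2: Sum all derived values
Step 3: Total = 1963.83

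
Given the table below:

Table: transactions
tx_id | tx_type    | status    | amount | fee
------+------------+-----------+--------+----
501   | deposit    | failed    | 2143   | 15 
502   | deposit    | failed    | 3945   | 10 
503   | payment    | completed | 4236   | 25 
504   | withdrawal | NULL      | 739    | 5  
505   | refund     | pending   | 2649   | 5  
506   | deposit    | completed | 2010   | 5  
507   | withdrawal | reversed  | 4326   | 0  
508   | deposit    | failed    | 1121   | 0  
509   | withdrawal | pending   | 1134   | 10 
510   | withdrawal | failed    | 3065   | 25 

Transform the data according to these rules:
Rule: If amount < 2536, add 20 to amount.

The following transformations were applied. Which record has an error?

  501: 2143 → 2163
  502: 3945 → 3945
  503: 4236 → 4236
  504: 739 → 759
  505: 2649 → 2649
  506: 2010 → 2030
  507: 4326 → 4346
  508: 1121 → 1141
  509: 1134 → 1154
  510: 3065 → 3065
Record 507 has an error. The correct transformed value should be 4326, not 4346.

Step 1: Check each record against the rule
Step 2: Record 507 has amount = 4326
Step 3: Since 4326 >= 2536, the bonus should not have been applied
Step 4: Correct value = 4326, but claimed value = 4346
Conclusion: Record 507 has the error.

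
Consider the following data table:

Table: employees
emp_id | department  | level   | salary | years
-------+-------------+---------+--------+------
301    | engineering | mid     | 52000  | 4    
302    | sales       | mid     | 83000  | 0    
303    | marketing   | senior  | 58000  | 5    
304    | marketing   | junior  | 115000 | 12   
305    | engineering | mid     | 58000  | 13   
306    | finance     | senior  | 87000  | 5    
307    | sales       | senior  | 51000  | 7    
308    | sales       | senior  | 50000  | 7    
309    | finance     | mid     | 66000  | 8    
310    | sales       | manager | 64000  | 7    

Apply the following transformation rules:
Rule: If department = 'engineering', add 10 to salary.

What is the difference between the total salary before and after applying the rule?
20

Step 1: Original sum of salary = 684000
Step 2: 2 records have department = 'engineering'
Step 3: Each affected record changes by 10
Step 4: Total change = 2 × 10 = 20
Step 5: New sum = 684000 + 20 = 684020
Step 6: Difference = |684020 - 684000| = 20
        (Sum increased by 20)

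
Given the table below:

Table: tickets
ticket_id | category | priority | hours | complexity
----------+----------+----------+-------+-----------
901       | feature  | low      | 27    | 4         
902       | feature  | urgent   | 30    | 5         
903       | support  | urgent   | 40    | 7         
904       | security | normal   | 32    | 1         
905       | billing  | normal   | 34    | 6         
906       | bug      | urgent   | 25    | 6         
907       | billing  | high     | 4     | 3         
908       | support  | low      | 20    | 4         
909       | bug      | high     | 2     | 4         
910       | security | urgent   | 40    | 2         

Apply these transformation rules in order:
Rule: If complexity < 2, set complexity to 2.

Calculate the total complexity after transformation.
43

Step 1: 1 records have complexity < 2
Step 2: These records originally summed to 1
Step 3: After setting to minimum: 1 × 2 = 2
Step 4: Unaffected records sum: 41
Step 5: Final sum = 2 + 41 = 43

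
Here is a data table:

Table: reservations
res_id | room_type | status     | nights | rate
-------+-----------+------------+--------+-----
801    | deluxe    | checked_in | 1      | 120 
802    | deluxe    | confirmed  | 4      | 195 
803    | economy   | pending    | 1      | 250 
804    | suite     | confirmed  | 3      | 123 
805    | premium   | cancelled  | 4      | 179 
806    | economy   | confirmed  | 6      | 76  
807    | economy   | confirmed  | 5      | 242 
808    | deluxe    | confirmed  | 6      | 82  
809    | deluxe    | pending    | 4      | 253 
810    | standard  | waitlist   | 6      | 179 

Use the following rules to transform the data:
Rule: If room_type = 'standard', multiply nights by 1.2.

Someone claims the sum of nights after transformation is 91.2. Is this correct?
No, the correct result is 41.2.

Step 1: Calculate the correct sum after transformation
Step 2: Apply multiplier 1.2 to records where room_type = 'standard'
Step 3: Correct result = 41.2
Step 4: Claimed result = 91.2
Step 5: 41.2 ≠ 91.2
Conclusion: The claimed result is incorrect. The correct answer is 41.2.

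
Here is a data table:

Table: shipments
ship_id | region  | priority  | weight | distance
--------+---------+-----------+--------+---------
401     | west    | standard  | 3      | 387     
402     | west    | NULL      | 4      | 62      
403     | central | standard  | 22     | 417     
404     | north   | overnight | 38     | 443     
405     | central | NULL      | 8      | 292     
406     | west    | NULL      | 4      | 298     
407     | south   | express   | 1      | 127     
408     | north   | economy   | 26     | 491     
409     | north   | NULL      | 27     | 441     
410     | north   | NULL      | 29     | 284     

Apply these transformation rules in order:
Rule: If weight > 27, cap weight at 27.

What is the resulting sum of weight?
149

Step 1: 2 records have weight > 27
Step 2: These records originally summed to 67
Step 3: After capping: 2 × 27 = 54
Step 4: Unaffected records sum: 95
Step 5: Final sum = 54 + 95 = 149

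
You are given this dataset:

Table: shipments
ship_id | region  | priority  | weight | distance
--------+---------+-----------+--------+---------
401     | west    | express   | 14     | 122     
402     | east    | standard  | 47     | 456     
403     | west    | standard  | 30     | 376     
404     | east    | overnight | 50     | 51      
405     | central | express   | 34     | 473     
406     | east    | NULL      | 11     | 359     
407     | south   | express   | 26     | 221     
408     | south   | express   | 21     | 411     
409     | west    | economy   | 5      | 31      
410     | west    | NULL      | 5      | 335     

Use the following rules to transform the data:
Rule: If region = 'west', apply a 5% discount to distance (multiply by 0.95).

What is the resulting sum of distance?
2791.8

Step 1: Records with region = 'west' have total distance = 864
Step 2: Apply multiplier: 864 × 0.95 = 820.8
Step 3: Other records total: 1971
Step 4: Final sum = 820.8 + 1971 = 2791.8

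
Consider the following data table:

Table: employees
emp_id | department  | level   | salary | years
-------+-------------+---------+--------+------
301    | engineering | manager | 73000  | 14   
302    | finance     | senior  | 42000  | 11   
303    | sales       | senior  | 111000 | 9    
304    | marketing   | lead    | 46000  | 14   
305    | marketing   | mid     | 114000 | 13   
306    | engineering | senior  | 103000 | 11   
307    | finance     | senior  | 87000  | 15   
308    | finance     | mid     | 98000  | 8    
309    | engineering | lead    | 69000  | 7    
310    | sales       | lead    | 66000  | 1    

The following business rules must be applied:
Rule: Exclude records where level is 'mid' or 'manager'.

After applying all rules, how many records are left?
7

Step 1: Count records to exclude
  - 2 (mid) + 1 (manager) = 3 records
Step 2: Total records: 10
Step 3: Remaining = 10 - 3 = 7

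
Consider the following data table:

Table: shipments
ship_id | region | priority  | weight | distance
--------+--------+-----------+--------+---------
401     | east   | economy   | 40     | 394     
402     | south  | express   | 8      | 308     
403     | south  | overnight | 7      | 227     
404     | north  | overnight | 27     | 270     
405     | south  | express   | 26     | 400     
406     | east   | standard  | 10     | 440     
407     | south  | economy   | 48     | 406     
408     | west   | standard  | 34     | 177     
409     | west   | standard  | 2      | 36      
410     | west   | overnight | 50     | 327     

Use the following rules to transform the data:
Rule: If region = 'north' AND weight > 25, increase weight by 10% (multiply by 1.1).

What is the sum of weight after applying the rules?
254.7

Step 1: Find records where region = 'north' AND weight > 25
Step 2: 1 records match, summing to 27
Step 3: After multiplier: 27 × 1.1 = 29.7
Step 4: Unaffected records sum: 225
Step 5: Final sum = 29.7 + 225 = 254.7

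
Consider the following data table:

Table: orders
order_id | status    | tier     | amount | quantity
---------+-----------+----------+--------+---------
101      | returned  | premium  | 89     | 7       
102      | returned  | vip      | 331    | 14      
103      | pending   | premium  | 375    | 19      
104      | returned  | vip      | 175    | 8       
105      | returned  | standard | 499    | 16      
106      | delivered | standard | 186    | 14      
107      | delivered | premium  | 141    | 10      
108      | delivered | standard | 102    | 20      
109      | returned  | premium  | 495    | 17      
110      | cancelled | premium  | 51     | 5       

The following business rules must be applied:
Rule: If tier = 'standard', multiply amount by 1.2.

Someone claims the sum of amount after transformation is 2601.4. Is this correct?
Yes, the result is correct.

Step 1: Calculate the correct sum after transformation
Step 2: Apply multiplier 1.2 to records where tier = 'standard'
Step 3: Correct result = 2601.4
Step 4: Claimed result = 2601.4
Step 5: 2601.4 = 2601.4 ✓
Conclusion: The claimed result is correct.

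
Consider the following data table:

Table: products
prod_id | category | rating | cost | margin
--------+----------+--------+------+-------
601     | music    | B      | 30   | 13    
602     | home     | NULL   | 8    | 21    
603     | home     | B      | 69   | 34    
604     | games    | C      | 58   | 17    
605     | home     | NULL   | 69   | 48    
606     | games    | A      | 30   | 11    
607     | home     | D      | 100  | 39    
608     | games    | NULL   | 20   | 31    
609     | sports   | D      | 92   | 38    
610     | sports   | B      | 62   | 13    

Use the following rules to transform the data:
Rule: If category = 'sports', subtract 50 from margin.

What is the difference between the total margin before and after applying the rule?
100

Step 1: Original sum of margin = 265
Step 2: 2 records have category = 'sports'
Step 3: Each affected record changes by -50
Step 4: Total change = 2 × -50 = -100
Step 5: New sum = 265 + -100 = 165
Step 6: Difference = |165 - 265| = 100
        (Sum decreased by 100)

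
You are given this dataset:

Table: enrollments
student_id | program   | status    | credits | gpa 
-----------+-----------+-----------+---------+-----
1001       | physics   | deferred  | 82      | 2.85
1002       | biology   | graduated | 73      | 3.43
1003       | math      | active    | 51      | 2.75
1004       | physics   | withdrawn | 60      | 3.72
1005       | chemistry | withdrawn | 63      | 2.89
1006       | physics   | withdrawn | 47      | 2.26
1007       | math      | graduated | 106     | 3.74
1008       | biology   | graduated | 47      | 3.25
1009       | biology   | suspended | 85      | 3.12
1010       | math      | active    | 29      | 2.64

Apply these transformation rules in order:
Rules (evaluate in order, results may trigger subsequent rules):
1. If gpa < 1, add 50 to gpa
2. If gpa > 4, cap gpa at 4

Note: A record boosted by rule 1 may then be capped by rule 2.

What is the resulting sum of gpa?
30.65

Step 1: Apply rule 1 to records with gpa < 1
  - 0 records get bonus of 50
  - Of these, 0 records then exceed 4 and get capped
Step 2: Apply rule 2 to records with gpa > 4
  - 0 records (original) are capped
Step 3: Calculate final sum = 30.65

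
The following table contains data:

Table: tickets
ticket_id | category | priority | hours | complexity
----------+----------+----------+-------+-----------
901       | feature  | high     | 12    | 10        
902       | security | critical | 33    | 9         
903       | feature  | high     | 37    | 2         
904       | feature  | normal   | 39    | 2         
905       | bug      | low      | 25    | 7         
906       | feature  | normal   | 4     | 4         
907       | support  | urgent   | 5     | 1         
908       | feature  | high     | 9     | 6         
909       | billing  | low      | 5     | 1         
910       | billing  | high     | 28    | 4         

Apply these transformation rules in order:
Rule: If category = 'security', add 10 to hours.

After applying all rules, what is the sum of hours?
207

Step 1: Count records where category = 'security': 1
Step 2: Total bonus added: 1 × 10 = 10
Step 3: Original sum of hours: 197
Step 4: Final sum = 197 + 10 = 207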